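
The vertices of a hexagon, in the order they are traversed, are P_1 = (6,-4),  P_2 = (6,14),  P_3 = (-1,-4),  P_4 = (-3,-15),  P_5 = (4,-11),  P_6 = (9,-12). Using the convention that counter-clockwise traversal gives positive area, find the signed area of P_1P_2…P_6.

Σ = (108) + (-10) + (3) + (93) + (51) + (36) = 281
Signed area = Σ/2 = 140.5 (positive ⇒ counter-clockwise traversal).

140.5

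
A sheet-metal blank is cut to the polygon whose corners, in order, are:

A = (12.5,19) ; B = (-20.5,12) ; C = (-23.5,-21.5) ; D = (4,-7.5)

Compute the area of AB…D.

Σ = (539.5) + (722.75) + (262.25) + (169.75) = 1694.25
Area = |Σ|/2 = 847.125.

847.125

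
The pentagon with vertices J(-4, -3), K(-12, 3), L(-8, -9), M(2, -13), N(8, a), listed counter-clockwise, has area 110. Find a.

Write out the shoelace sum; only the two edges meeting at N involve a:
2·Area = [(2·a − 8·(-13)) + (8·(-3) − (-4)·a)] + 206
       = 6·a + 286 = 220
⇒ a = -11.

-11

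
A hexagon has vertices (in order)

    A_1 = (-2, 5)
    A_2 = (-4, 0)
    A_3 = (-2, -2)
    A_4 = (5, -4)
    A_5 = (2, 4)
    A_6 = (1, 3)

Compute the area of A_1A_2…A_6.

43.5

Apply Gauss's area formula: 2A = Σ (x_i·y_{i+1} − x_{i+1}·y_i), indices taken mod 6.
A_1→A_2: (-2)(0) − (-4)(5) = 20
A_2→A_3: (-4)(-2) − (-2)(0) = 8
A_3→A_4: (-2)(-4) − (5)(-2) = 18
A_4→A_5: (5)(4) − (2)(-4) = 28
A_5→A_6: (2)(3) − (1)(4) = 2
A_6→A_1: (1)(5) − (-2)(3) = 11
Σ = 87
Area = |Σ|/2 = 43.5.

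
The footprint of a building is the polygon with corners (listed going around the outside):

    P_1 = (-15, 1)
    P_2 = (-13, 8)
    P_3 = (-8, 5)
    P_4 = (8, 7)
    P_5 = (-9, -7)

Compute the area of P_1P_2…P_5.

155.5

Apply the shoelace (surveyor's) formula: 2A = Σ (x_i·y_{i+1} − x_{i+1}·y_i), indices taken mod 5.
Σ = (-107) + (-1) + (-96) + (7) + (-114) = -311
Area = |Σ|/2 = 155.5.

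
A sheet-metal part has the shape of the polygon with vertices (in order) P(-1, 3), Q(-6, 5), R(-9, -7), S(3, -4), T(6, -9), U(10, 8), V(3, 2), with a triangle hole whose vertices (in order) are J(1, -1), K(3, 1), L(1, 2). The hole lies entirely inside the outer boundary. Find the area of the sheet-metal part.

Outer boundary:
Apply the shoelace formula: 2A = Σ (x_i·y_{i+1} − x_{i+1}·y_i), indices taken mod 7.
P→Q: (-1)(5) − (-6)(3) = 13
Q→R: (-6)(-7) − (-9)(5) = 87
R→S: (-9)(-4) − (3)(-7) = 57
S→T: (3)(-9) − (6)(-4) = -3
T→U: (6)(8) − (10)(-9) = 138
U→V: (10)(2) − (3)(8) = -4
V→P: (3)(3) − (-1)(2) = 11
Σ = 299
Area = |Σ|/2 = 149.5.
Hole:
Apply the shoelace formula: 2A = Σ (x_i·y_{i+1} − x_{i+1}·y_i), indices taken mod 3.
Σ = (4) + (5) + (-3) = 6
Area = |Σ|/2 = 3.
Net area = 149.5 − 3 = 146.5.

146.5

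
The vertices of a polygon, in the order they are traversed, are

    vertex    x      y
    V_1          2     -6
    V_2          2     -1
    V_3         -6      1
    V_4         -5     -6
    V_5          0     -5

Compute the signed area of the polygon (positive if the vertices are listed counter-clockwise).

41

Apply the shoelace (surveyor's) formula: 2A = Σ (x_i·y_{i+1} − x_{i+1}·y_i), indices taken mod 5.
Cross-terms: 10, -4, 41, 25, 10  ⇒  Σ = 82
Signed area = Σ/2 = 41 (positive ⇒ counter-clockwise traversal).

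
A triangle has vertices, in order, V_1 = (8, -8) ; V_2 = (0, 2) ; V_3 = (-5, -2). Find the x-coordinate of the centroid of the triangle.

Apply the shoelace (surveyor's) formula. First the cross-terms c_i = x_i·y_{i+1} − x_{i+1}·y_i:
  16, 10, 56  ⇒  2A = 82, A = 41.
Then Σ (x_i + x_{i+1})·c_i = 246, so x̄ = 246 / (6·41) = 1.

1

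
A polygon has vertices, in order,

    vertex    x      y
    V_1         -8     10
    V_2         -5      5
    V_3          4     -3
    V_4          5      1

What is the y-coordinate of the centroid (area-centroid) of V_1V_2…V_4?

370/123

Apply the shoelace (surveyor's) formula. First the cross-terms c_i = x_i·y_{i+1} − x_{i+1}·y_i:
  10, -5, 19, 58  ⇒  2A = 82, A = 41.
Then Σ (y_i + y_{i+1})·c_i = 740, so ȳ = 740 / (6·41) = 370/123.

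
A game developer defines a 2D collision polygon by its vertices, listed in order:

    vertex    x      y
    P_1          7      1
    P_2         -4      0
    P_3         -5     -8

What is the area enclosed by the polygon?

43.5

P_1→P_2: (7)(0) − (-4)(1) = 4
P_2→P_3: (-4)(-8) − (-5)(0) = 32
P_3→P_1: (-5)(1) − (7)(-8) = 51
Σ = 87
Area = |Σ|/2 = 43.5.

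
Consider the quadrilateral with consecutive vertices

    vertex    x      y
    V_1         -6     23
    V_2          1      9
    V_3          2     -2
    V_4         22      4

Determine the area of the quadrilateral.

Cross-terms: -77, -20, 52, 530  ⇒  Σ = 485
Area = |Σ|/2 = 242.5.

242.5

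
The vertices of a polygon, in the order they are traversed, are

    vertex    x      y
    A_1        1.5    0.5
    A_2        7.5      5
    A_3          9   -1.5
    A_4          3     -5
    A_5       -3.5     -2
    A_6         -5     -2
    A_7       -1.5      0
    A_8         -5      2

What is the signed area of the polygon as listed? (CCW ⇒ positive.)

-65.5

Cross-terms: 3.75, -56.25, -40.5, -23.5, -3, -3, -3, -5.5  ⇒  Σ = -131
Signed area = Σ/2 = -65.5 (negative ⇒ clockwise traversal).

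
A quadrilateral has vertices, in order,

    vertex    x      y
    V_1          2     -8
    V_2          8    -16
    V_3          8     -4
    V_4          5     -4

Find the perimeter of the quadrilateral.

30

|V_1V_2| = √((6)² + (-8)²) = √100 = 10
|V_2V_3| = √((0)² + (12)²) = √144 = 12
|V_3V_4| = √((-3)² + (0)²) = √9 = 3
|V_4V_1| = √((-3)² + (-4)²) = √25 = 5
Perimeter = 10 + 12 + 3 + 5 = 30.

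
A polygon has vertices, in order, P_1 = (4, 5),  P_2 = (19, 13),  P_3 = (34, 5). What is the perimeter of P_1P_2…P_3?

64

|P_1P_2| = √((15)² + (8)²) = √289 = 17
|P_2P_3| = √((15)² + (-8)²) = √289 = 17
|P_3P_1| = √((-30)² + (0)²) = √900 = 30
Perimeter = 17 + 17 + 30 = 64.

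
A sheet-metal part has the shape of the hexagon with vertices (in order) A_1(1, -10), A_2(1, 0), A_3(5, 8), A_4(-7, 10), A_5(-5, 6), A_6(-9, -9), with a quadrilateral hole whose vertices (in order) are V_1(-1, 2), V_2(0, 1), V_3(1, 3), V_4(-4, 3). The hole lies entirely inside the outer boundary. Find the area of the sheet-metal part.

161

Outer boundary:
Apply the shoelace formula: 2A = Σ (x_i·y_{i+1} − x_{i+1}·y_i), indices taken mod 6.
Σ = (10) + (8) + (106) + (8) + (99) + (99) = 330
Area = |Σ|/2 = 165.
Hole:
Σ = (-1) + (-1) + (15) + (-5) = 8
Area = |Σ|/2 = 4.
Net area = 165 − 4 = 161.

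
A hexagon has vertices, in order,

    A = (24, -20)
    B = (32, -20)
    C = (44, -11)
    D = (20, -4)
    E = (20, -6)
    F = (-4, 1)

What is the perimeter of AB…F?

|AB| = √((8)² + (0)²) = √64 = 8
|BC| = √((12)² + (9)²) = √225 = 15
|CD| = √((-24)² + (7)²) = √625 = 25
|DE| = √((0)² + (-2)²) = √4 = 2
|EF| = √((-24)² + (7)²) = √625 = 25
|FA| = √((28)² + (-21)²) = √1225 = 35
Perimeter = 8 + 15 + 25 + 2 + 25 + 35 = 110.

110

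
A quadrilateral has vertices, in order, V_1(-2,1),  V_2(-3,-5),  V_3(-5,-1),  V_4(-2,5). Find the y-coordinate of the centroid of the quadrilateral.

-5/21

Apply the surveyor's formula. First the cross-terms c_i = x_i·y_{i+1} − x_{i+1}·y_i:
  13, -22, -27, 8  ⇒  2A = -28, A = -14.
Then Σ (y_i + y_{i+1})·c_i = 20, so ȳ = 20 / (6·(-14)) = -5/21.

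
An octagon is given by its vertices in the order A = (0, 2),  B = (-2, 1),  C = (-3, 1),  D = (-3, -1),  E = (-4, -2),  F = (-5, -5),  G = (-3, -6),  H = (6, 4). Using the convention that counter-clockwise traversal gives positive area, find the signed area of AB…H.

A→B: (0)(1) − (-2)(2) = 4
B→C: (-2)(1) − (-3)(1) = 1
C→D: (-3)(-1) − (-3)(1) = 6
D→E: (-3)(-2) − (-4)(-1) = 2
E→F: (-4)(-5) − (-5)(-2) = 10
F→G: (-5)(-6) − (-3)(-5) = 15
G→H: (-3)(4) − (6)(-6) = 24
H→A: (6)(2) − (0)(4) = 12
Σ = 74
Signed area = Σ/2 = 37 (positive ⇒ counter-clockwise traversal).

37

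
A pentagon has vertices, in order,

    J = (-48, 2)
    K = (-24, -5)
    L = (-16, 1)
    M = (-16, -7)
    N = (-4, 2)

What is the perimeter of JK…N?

|JK| = √((24)² + (-7)²) = √625 = 25
|KL| = √((8)² + (6)²) = √100 = 10
|LM| = √((0)² + (-8)²) = √64 = 8
|MN| = √((12)² + (9)²) = √225 = 15
|NJ| = √((-44)² + (0)²) = √1936 = 44
Perimeter = 25 + 10 + 8 + 15 + 44 = 102.

102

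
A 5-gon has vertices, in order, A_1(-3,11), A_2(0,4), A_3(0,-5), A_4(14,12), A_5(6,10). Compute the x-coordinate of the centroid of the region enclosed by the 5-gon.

Apply the shoelace (surveyor's) formula. First the cross-terms c_i = x_i·y_{i+1} − x_{i+1}·y_i:
  -12, 0, 70, 68, 96  ⇒  2A = 222, A = 111.
Then Σ (x_i + x_{i+1})·c_i = 2664, so x̄ = 2664 / (6·111) = 4.

4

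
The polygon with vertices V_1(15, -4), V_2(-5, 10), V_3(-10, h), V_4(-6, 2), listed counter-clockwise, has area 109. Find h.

14

The doubled signed area Σ (x_i y_{i+1} − x_{i+1} y_i) is linear in h.
With h=0 it equals 204; the coefficient of h is 1 (from the two edges through V_3).
So 1·h + 204 = 2·109 = 218 ⇒ h = 14.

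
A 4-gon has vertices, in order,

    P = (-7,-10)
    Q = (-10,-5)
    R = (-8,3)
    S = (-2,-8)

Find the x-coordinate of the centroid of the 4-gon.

Apply the shoelace (surveyor's) formula. First the cross-terms c_i = x_i·y_{i+1} − x_{i+1}·y_i:
  -65, -70, 70, -36  ⇒  2A = -101, A = -50.5.
Then Σ (x_i + x_{i+1})·c_i = 1989, so x̄ = 1989 / (6·(-50.5)) = -663/101.

-663/101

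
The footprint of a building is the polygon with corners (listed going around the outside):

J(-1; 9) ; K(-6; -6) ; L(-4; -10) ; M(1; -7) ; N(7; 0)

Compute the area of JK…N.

123

Σ = (60) + (36) + (38) + (49) + (63) = 246
Area = |Σ|/2 = 123.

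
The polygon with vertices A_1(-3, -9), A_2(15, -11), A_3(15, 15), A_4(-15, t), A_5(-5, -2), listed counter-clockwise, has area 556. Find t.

Write out the shoelace sum; only the two edges meeting at A_4 involve t:
2·Area = [(15·t − (-15)·15) + ((-15)·(-2) − (-5)·t)] + 597
       = 20·t + 852 = 1112
⇒ t = 13.

13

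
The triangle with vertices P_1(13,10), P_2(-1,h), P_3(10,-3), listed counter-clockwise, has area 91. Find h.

10

The doubled signed area Σ (x_i y_{i+1} − x_{i+1} y_i) is linear in h.
With h=0 it equals 152; the coefficient of h is 3 (from the two edges through P_2).
So 3·h + 152 = 2·91 = 182 ⇒ h = 10.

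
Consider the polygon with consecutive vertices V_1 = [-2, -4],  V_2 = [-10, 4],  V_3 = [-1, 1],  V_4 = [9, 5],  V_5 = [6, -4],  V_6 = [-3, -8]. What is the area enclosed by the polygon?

99

Apply the surveyor's formula: 2A = Σ (x_i·y_{i+1} − x_{i+1}·y_i), indices taken mod 6.
Σ = (-48) + (-6) + (-14) + (-66) + (-60) + (-4) = -198
Area = |Σ|/2 = 99.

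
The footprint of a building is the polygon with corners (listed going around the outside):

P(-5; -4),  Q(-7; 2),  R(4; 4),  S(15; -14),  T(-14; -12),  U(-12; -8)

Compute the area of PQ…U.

Σ = (-38) + (-36) + (-116) + (-376) + (-32) + (8) = -590
Area = |Σ|/2 = 295.

295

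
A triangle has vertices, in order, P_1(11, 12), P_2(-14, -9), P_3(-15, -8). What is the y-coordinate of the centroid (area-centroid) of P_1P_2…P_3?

Apply Gauss's area formula. First the cross-terms c_i = x_i·y_{i+1} − x_{i+1}·y_i:
  69, -23, -92  ⇒  2A = -46, A = -23.
Then Σ (y_i + y_{i+1})·c_i = 230, so ȳ = 230 / (6·(-23)) = -5/3.

-5/3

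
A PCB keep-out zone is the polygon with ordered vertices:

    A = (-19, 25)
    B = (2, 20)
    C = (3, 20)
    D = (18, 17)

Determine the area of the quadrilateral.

Σ = (-430) + (-20) + (-309) + (773) = 14
Area = |Σ|/2 = 7.

7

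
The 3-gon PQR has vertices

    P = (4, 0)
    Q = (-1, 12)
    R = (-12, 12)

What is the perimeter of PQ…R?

44

|PQ| = √((-5)² + (12)²) = √169 = 13
|QR| = √((-11)² + (0)²) = √121 = 11
|RP| = √((16)² + (-12)²) = √400 = 20
Perimeter = 13 + 11 + 20 = 44.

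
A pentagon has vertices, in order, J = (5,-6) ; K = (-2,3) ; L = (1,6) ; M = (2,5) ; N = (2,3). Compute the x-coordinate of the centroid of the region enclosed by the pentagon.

101/75

Apply Gauss's area formula. First the cross-terms c_i = x_i·y_{i+1} − x_{i+1}·y_i:
  3, -15, -7, -4, -27  ⇒  2A = -50, A = -25.
Then Σ (x_i + x_{i+1})·c_i = -202, so x̄ = -202 / (6·(-25)) = 101/75.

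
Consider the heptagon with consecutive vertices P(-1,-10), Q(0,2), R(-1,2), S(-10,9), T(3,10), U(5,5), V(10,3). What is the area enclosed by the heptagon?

141.5

Apply the shoelace formula: 2A = Σ (x_i·y_{i+1} − x_{i+1}·y_i), indices taken mod 7.
Cross-terms: -2, 2, 11, -127, -35, -35, -97  ⇒  Σ = -283
Area = |Σ|/2 = 141.5.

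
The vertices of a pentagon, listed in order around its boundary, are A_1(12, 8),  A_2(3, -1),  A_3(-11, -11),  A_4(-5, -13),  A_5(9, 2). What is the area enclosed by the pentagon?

Cross-terms: -36, -44, 88, 107, 48  ⇒  Σ = 163
Area = |Σ|/2 = 81.5.

81.5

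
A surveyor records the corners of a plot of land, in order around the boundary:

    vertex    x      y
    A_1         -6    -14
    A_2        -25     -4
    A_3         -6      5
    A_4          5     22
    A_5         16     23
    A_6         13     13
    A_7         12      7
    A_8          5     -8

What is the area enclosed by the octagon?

637

Σ = (-326) + (-149) + (-157) + (-237) + (-91) + (-65) + (-131) + (-118) = -1274
Area = |Σ|/2 = 637.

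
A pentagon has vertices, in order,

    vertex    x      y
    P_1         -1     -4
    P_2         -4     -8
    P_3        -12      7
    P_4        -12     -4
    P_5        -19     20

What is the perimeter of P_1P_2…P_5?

88

|P_1P_2| = √((-3)² + (-4)²) = √25 = 5
|P_2P_3| = √((-8)² + (15)²) = √289 = 17
|P_3P_4| = √((0)² + (-11)²) = √121 = 11
|P_4P_5| = √((-7)² + (24)²) = √625 = 25
|P_5P_1| = √((18)² + (-24)²) = √900 = 30
Perimeter = 5 + 17 + 11 + 25 + 30 = 88.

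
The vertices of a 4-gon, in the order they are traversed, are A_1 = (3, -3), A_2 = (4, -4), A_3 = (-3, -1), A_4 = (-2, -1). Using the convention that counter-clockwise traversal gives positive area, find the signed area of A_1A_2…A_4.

A_1→A_2: (3)(-4) − (4)(-3) = 0
A_2→A_3: (4)(-1) − (-3)(-4) = -16
A_3→A_4: (-3)(-1) − (-2)(-1) = 1
A_4→A_1: (-2)(-3) − (3)(-1) = 9
Σ = -6
Signed area = Σ/2 = -3 (negative ⇒ clockwise traversal).

-3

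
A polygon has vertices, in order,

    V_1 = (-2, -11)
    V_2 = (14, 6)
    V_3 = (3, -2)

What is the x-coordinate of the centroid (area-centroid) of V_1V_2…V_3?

Apply the shoelace (surveyor's) formula. First the cross-terms c_i = x_i·y_{i+1} − x_{i+1}·y_i:
  142, -46, -37  ⇒  2A = 59, A = 29.5.
Then Σ (x_i + x_{i+1})·c_i = 885, so x̄ = 885 / (6·29.5) = 5.

5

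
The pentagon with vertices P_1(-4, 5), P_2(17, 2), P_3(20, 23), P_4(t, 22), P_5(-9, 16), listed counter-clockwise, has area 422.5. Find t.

10

The doubled signed area Σ (x_i y_{i+1} − x_{i+1} y_i) is linear in t.
With t=0 it equals 915; the coefficient of t is -7 (from the two edges through P_4).
So -7·t + 915 = 2·422.5 = 845 ⇒ t = 10.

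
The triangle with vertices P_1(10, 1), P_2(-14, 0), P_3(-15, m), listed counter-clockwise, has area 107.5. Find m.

Write out the shoelace sum; only the two edges meeting at P_3 involve m:
2·Area = [((-14)·m − (-15)·0) + ((-15)·1 − 10·m)] + 14
       = -24·m + -1 = 215
⇒ m = -9.

-9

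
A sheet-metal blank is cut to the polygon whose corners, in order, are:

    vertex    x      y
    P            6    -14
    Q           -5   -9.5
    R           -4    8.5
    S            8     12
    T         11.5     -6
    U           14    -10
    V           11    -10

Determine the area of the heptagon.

332.25

Apply the shoelace (surveyor's) formula: 2A = Σ (x_i·y_{i+1} − x_{i+1}·y_i), indices taken mod 7.
Cross-terms: -127, -80.5, -116, -186, -31, -30, -94  ⇒  Σ = -664.5
Area = |Σ|/2 = 332.25.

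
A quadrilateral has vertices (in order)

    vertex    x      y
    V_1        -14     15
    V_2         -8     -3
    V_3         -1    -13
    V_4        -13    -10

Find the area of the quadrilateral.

Apply the surveyor's formula: 2A = Σ (x_i·y_{i+1} − x_{i+1}·y_i), indices taken mod 4.
Σ = (162) + (101) + (-159) + (-335) = -231
Area = |Σ|/2 = 115.5.

115.5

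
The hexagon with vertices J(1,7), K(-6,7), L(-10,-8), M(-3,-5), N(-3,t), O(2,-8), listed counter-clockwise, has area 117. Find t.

The doubled signed area Σ (x_i y_{i+1} − x_{i+1} y_i) is linear in t.
With t=0 it equals 224; the coefficient of t is -5 (from the two edges through N).
So -5·t + 224 = 2·117 = 234 ⇒ t = -2.

-2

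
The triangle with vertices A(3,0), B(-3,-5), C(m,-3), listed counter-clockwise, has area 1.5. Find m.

The doubled signed area Σ (x_i y_{i+1} − x_{i+1} y_i) is linear in m.
With m=0 it equals 3; the coefficient of m is 5 (from the two edges through C).
So 5·m + 3 = 2·1.5 = 3 ⇒ m = 0.

0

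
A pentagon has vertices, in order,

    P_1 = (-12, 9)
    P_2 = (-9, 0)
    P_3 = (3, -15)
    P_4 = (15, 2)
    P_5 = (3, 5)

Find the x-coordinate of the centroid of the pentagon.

78/67

Apply the surveyor's formula. First the cross-terms c_i = x_i·y_{i+1} − x_{i+1}·y_i:
  81, 135, 231, 69, 87  ⇒  2A = 603, A = 301.5.
Then Σ (x_i + x_{i+1})·c_i = 2106, so x̄ = 2106 / (6·301.5) = 78/67.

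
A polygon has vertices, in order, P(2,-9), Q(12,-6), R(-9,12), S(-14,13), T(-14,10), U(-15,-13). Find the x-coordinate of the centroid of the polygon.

Apply the shoelace (surveyor's) formula. First the cross-terms c_i = x_i·y_{i+1} − x_{i+1}·y_i:
  96, 90, 51, 42, 332, 161  ⇒  2A = 772, A = 386.
Then Σ (x_i + x_{i+1})·c_i = -12456, so x̄ = -12456 / (6·386) = -1038/193.

-1038/193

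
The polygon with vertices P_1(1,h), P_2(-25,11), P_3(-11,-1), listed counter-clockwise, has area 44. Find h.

-5

Write out the shoelace sum; only the two edges meeting at P_1 involve h:
2·Area = [((-11)·h − 1·(-1)) + (1·11 − (-25)·h)] + 146
       = 14·h + 158 = 88
⇒ h = -5.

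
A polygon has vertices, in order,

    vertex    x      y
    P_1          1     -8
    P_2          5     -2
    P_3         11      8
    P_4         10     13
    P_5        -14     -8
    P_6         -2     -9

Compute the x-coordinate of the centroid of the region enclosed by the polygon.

Apply the surveyor's formula. First the cross-terms c_i = x_i·y_{i+1} − x_{i+1}·y_i:
  38, 62, 63, 102, 110, 25  ⇒  2A = 400, A = 200.
Then Σ (x_i + x_{i+1})·c_i = 350, so x̄ = 350 / (6·200) = 7/24.

7/24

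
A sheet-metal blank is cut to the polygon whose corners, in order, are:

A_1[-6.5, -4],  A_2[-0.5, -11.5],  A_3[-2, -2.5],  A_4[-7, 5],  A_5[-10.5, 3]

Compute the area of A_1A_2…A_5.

Apply the surveyor's formula: 2A = Σ (x_i·y_{i+1} − x_{i+1}·y_i), indices taken mod 5.
Σ = (72.75) + (-21.75) + (-27.5) + (31.5) + (61.5) = 116.5
Area = |Σ|/2 = 58.25.

58.25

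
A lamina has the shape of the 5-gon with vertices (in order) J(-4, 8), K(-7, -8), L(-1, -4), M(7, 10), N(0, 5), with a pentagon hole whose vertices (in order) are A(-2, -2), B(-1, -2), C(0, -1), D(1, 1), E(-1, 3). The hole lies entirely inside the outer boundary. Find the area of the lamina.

Outer boundary:
Apply the surveyor's formula: 2A = Σ (x_i·y_{i+1} − x_{i+1}·y_i), indices taken mod 5.
Σ = (88) + (20) + (18) + (35) + (20) = 181
Area = |Σ|/2 = 90.5.
Hole:
Apply the shoelace formula: 2A = Σ (x_i·y_{i+1} − x_{i+1}·y_i), indices taken mod 5.
Cross-terms: 2, 1, 1, 4, 8  ⇒  Σ = 16
Area = |Σ|/2 = 8.
Net area = 90.5 − 8 = 82.5.

82.5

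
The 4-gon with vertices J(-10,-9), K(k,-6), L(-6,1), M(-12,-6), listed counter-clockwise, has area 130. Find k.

The doubled signed area Σ (x_i y_{i+1} − x_{i+1} y_i) is linear in k.
With k=0 it equals 120; the coefficient of k is 10 (from the two edges through K).
So 10·k + 120 = 2·130 = 260 ⇒ k = 14.

14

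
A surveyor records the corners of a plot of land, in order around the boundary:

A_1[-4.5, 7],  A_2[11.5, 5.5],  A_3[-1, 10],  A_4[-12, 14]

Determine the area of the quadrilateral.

Apply the surveyor's formula: 2A = Σ (x_i·y_{i+1} − x_{i+1}·y_i), indices taken mod 4.
Σ = (-105.25) + (120.5) + (106) + (-21) = 100.25
Area = |Σ|/2 = 50.125.

50.125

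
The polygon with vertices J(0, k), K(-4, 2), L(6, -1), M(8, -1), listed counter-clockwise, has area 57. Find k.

10

Write out the shoelace sum; only the two edges meeting at J involve k:
2·Area = [(8·k − 0·(-1)) + (0·2 − (-4)·k)] + -6
       = 12·k + -6 = 114
⇒ k = 10.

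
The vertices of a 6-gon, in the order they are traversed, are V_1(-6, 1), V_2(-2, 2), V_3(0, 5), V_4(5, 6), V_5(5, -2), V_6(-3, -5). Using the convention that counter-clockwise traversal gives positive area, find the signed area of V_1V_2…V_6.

-74.5

Apply the shoelace (surveyor's) formula: 2A = Σ (x_i·y_{i+1} − x_{i+1}·y_i), indices taken mod 6.
V_1→V_2: (-6)(2) − (-2)(1) = -10
V_2→V_3: (-2)(5) − (0)(2) = -10
V_3→V_4: (0)(6) − (5)(5) = -25
V_4→V_5: (5)(-2) − (5)(6) = -40
V_5→V_6: (5)(-5) − (-3)(-2) = -31
V_6→V_1: (-3)(1) − (-6)(-5) = -33
Σ = -149
Signed area = Σ/2 = -74.5 (negative ⇒ clockwise traversal).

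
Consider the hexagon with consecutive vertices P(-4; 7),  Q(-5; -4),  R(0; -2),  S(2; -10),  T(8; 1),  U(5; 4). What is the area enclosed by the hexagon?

Apply the surveyor's formula: 2A = Σ (x_i·y_{i+1} − x_{i+1}·y_i), indices taken mod 6.
P→Q: (-4)(-4) − (-5)(7) = 51
Q→R: (-5)(-2) − (0)(-4) = 10
R→S: (0)(-10) − (2)(-2) = 4
S→T: (2)(1) − (8)(-10) = 82
T→U: (8)(4) − (5)(1) = 27
U→P: (5)(7) − (-4)(4) = 51
Σ = 225
Area = |Σ|/2 = 112.5.

112.5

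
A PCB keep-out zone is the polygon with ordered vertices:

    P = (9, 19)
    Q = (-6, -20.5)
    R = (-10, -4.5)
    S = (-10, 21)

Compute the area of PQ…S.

441.25

Σ = (-70.5) + (-178) + (-255) + (-379) = -882.5
Area = |Σ|/2 = 441.25.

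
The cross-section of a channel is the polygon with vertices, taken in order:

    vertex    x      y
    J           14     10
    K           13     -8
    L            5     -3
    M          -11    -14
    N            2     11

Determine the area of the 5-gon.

285.5

J→K: (14)(-8) − (13)(10) = -242
K→L: (13)(-3) − (5)(-8) = 1
L→M: (5)(-14) − (-11)(-3) = -103
M→N: (-11)(11) − (2)(-14) = -93
N→J: (2)(10) − (14)(11) = -134
Σ = -571
Area = |Σ|/2 = 285.5.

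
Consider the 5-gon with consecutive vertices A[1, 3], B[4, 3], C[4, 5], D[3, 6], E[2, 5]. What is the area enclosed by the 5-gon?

6

Σ = (-9) + (8) + (9) + (3) + (1) = 12
Area = |Σ|/2 = 6.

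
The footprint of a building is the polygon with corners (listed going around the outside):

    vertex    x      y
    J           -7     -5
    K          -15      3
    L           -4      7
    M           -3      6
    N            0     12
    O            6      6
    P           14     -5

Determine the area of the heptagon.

259.5

Apply the shoelace (surveyor's) formula: 2A = Σ (x_i·y_{i+1} − x_{i+1}·y_i), indices taken mod 7.
Cross-terms: -96, -93, -3, -36, -72, -114, -105  ⇒  Σ = -519
Area = |Σ|/2 = 259.5.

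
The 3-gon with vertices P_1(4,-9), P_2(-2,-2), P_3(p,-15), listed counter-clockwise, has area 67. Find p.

-10

The doubled signed area Σ (x_i y_{i+1} − x_{i+1} y_i) is linear in p.
With p=0 it equals 64; the coefficient of p is -7 (from the two edges through P_3).
So -7·p + 64 = 2·67 = 134 ⇒ p = -10.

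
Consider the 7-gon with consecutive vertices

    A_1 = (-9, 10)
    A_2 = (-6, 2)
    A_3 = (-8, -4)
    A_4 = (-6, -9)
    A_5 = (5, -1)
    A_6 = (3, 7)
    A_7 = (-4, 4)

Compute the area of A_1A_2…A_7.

Σ = (42) + (40) + (48) + (51) + (38) + (40) + (-4) = 255
Area = |Σ|/2 = 127.5.

127.5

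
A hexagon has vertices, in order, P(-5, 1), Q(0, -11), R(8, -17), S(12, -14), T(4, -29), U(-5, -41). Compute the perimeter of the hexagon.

|PQ| = √((5)² + (-12)²) = √169 = 13
|QR| = √((8)² + (-6)²) = √100 = 10
|RS| = √((4)² + (3)²) = √25 = 5
|ST| = √((-8)² + (-15)²) = √289 = 17
|TU| = √((-9)² + (-12)²) = √225 = 15
|UP| = √((0)² + (42)²) = √1764 = 42
Perimeter = 13 + 10 + 5 + 17 + 15 + 42 = 102.

102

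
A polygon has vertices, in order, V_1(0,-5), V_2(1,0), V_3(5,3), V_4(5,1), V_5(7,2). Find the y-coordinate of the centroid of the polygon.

Apply the shoelace (surveyor's) formula. First the cross-terms c_i = x_i·y_{i+1} − x_{i+1}·y_i:
  5, 3, -10, 3, -35  ⇒  2A = -34, A = -17.
Then Σ (y_i + y_{i+1})·c_i = 58, so ȳ = 58 / (6·(-17)) = -29/51.

-29/51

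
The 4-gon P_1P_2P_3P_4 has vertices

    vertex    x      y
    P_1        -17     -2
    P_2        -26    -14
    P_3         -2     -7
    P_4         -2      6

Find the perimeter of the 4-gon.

|P_1P_2| = √((-9)² + (-12)²) = √225 = 15
|P_2P_3| = √((24)² + (7)²) = √625 = 25
|P_3P_4| = √((0)² + (13)²) = √169 = 13
|P_4P_1| = √((-15)² + (-8)²) = √289 = 17
Perimeter = 15 + 25 + 13 + 17 = 70.

70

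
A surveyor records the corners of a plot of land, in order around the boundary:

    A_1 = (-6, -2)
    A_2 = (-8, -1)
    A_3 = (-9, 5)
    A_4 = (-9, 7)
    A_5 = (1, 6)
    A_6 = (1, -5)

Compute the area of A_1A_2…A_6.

Apply the surveyor's formula: 2A = Σ (x_i·y_{i+1} − x_{i+1}·y_i), indices taken mod 6.
Σ = (-10) + (-49) + (-18) + (-61) + (-11) + (-32) = -181
Area = |Σ|/2 = 90.5.

90.5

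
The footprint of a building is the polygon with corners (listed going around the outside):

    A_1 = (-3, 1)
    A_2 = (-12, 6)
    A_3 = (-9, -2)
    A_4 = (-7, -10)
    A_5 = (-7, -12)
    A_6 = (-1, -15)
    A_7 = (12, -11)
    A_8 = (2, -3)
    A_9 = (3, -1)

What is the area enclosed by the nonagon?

Apply the shoelace formula: 2A = Σ (x_i·y_{i+1} − x_{i+1}·y_i), indices taken mod 9.
Σ = (-6) + (78) + (76) + (14) + (93) + (191) + (-14) + (7) + (0) = 439
Area = |Σ|/2 = 219.5.

219.5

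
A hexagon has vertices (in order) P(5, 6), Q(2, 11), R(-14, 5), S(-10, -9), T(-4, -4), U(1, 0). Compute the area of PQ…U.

198.5

Apply the shoelace (surveyor's) formula: 2A = Σ (x_i·y_{i+1} − x_{i+1}·y_i), indices taken mod 6.
Cross-terms: 43, 164, 176, 4, 4, 6  ⇒  Σ = 397
Area = |Σ|/2 = 198.5.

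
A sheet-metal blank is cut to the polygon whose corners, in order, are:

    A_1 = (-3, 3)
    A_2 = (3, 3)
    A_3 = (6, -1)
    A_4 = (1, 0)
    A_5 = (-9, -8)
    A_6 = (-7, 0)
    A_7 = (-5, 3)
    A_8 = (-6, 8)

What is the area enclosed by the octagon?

Apply the surveyor's formula: 2A = Σ (x_i·y_{i+1} − x_{i+1}·y_i), indices taken mod 8.
Σ = (-18) + (-21) + (1) + (-8) + (-56) + (-21) + (-22) + (6) = -139
Area = |Σ|/2 = 69.5.

69.5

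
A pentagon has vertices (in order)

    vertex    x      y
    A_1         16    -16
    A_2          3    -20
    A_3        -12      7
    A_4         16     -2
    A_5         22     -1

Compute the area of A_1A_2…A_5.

A_1→A_2: (16)(-20) − (3)(-16) = -272
A_2→A_3: (3)(7) − (-12)(-20) = -219
A_3→A_4: (-12)(-2) − (16)(7) = -88
A_4→A_5: (16)(-1) − (22)(-2) = 28
A_5→A_1: (22)(-16) − (16)(-1) = -336
Σ = -887
Area = |Σ|/2 = 443.5.

443.5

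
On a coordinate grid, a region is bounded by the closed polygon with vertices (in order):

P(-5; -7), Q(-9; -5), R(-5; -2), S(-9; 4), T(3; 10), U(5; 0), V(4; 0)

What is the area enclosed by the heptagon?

131.5

Apply Gauss's area formula: 2A = Σ (x_i·y_{i+1} − x_{i+1}·y_i), indices taken mod 7.
Σ = (-38) + (-7) + (-38) + (-102) + (-50) + (0) + (-28) = -263
Area = |Σ|/2 = 131.5.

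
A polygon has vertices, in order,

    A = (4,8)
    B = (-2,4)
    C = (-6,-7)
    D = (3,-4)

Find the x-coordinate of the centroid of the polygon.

Apply the shoelace (surveyor's) formula. First the cross-terms c_i = x_i·y_{i+1} − x_{i+1}·y_i:
  32, 38, 45, 40  ⇒  2A = 155, A = 77.5.
Then Σ (x_i + x_{i+1})·c_i = -95, so x̄ = -95 / (6·77.5) = -19/93.

-19/93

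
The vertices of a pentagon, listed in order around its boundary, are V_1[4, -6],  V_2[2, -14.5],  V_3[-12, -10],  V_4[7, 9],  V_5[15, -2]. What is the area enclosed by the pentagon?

254.5

Apply Gauss's area formula: 2A = Σ (x_i·y_{i+1} − x_{i+1}·y_i), indices taken mod 5.
V_1→V_2: (4)(-14.5) − (2)(-6) = -46
V_2→V_3: (2)(-10) − (-12)(-14.5) = -194
V_3→V_4: (-12)(9) − (7)(-10) = -38
V_4→V_5: (7)(-2) − (15)(9) = -149
V_5→V_1: (15)(-6) − (4)(-2) = -82
Σ = -509
Area = |Σ|/2 = 254.5.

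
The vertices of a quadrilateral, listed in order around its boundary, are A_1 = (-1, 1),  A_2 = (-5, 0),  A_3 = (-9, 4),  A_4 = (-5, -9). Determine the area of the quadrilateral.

36

A_1→A_2: (-1)(0) − (-5)(1) = 5
A_2→A_3: (-5)(4) − (-9)(0) = -20
A_3→A_4: (-9)(-9) − (-5)(4) = 101
A_4→A_1: (-5)(1) − (-1)(-9) = -14
Σ = 72
Area = |Σ|/2 = 36.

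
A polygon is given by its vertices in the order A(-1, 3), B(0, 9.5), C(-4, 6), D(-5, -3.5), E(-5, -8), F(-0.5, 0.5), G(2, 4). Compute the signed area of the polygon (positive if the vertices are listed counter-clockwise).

Apply Gauss's area formula: 2A = Σ (x_i·y_{i+1} − x_{i+1}·y_i), indices taken mod 7.
Cross-terms: -9.5, 38, 44, 22.5, -6.5, -3, 10  ⇒  Σ = 95.5
Signed area = Σ/2 = 47.75 (positive ⇒ counter-clockwise traversal).

47.75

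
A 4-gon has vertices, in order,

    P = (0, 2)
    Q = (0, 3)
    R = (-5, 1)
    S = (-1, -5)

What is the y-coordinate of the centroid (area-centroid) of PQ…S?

Apply Gauss's area formula. First the cross-terms c_i = x_i·y_{i+1} − x_{i+1}·y_i:
  0, 15, 26, -2  ⇒  2A = 39, A = 19.5.
Then Σ (y_i + y_{i+1})·c_i = -38, so ȳ = -38 / (6·19.5) = -38/117.

-38/117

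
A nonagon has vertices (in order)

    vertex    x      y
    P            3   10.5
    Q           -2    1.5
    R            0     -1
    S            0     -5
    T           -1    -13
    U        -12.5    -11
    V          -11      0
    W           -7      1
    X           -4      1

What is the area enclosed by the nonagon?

Apply the shoelace formula: 2A = Σ (x_i·y_{i+1} − x_{i+1}·y_i), indices taken mod 9.
P→Q: (3)(1.5) − (-2)(10.5) = 25.5
Q→R: (-2)(-1) − (0)(1.5) = 2
R→S: (0)(-5) − (0)(-1) = 0
S→T: (0)(-13) − (-1)(-5) = -5
T→U: (-1)(-11) − (-12.5)(-13) = -151.5
U→V: (-12.5)(0) − (-11)(-11) = -121
V→W: (-11)(1) − (-7)(0) = -11
W→X: (-7)(1) − (-4)(1) = -3
X→P: (-4)(10.5) − (3)(1) = -45
Σ = -309
Area = |Σ|/2 = 154.5.

154.5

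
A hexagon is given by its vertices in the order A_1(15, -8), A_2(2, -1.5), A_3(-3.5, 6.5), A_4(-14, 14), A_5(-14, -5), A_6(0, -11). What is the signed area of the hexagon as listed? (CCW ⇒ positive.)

314.125

Cross-terms: -6.5, 7.75, 42, 266, 154, 165  ⇒  Σ = 628.25
Signed area = Σ/2 = 314.125 (positive ⇒ counter-clockwise traversal).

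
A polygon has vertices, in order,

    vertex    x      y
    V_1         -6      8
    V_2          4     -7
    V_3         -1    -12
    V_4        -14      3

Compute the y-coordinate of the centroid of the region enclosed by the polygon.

-52/31

Apply the shoelace formula. First the cross-terms c_i = x_i·y_{i+1} − x_{i+1}·y_i:
  10, -55, -171, -94  ⇒  2A = -310, A = -155.
Then Σ (y_i + y_{i+1})·c_i = 1560, so ȳ = 1560 / (6·(-155)) = -52/31.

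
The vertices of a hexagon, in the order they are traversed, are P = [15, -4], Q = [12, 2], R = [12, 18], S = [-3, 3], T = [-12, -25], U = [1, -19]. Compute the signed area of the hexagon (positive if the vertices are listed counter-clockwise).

Apply the shoelace (surveyor's) formula: 2A = Σ (x_i·y_{i+1} − x_{i+1}·y_i), indices taken mod 6.
Σ = (78) + (192) + (90) + (111) + (253) + (281) = 1005
Signed area = Σ/2 = 502.5 (positive ⇒ counter-clockwise traversal).

502.5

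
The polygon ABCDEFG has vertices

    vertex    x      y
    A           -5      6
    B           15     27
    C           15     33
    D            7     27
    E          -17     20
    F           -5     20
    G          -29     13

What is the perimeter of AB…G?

|AB| = √((20)² + (21)²) = √841 = 29
|BC| = √((0)² + (6)²) = √36 = 6
|CD| = √((-8)² + (-6)²) = √100 = 10
|DE| = √((-24)² + (-7)²) = √625 = 25
|EF| = √((12)² + (0)²) = √144 = 12
|FG| = √((-24)² + (-7)²) = √625 = 25
|GA| = √((24)² + (-7)²) = √625 = 25
Perimeter = 29 + 6 + 10 + 25 + 12 + 25 + 25 = 132.

132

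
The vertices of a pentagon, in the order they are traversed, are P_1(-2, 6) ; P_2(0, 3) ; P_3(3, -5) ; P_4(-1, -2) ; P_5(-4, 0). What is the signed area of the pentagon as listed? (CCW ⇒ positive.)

-29

Apply Gauss's area formula: 2A = Σ (x_i·y_{i+1} − x_{i+1}·y_i), indices taken mod 5.
Σ = (-6) + (-9) + (-11) + (-8) + (-24) = -58
Signed area = Σ/2 = -29 (negative ⇒ clockwise traversal).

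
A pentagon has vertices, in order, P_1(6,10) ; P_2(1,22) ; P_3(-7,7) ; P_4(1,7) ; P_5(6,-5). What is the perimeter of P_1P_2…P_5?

66

|P_1P_2| = √((-5)² + (12)²) = √169 = 13
|P_2P_3| = √((-8)² + (-15)²) = √289 = 17
|P_3P_4| = √((8)² + (0)²) = √64 = 8
|P_4P_5| = √((5)² + (-12)²) = √169 = 13
|P_5P_1| = √((0)² + (15)²) = √225 = 15
Perimeter = 13 + 17 + 8 + 13 + 15 = 66.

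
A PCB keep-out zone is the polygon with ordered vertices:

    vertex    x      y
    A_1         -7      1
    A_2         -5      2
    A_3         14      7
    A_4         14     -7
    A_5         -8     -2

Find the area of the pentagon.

A_1→A_2: (-7)(2) − (-5)(1) = -9
A_2→A_3: (-5)(7) − (14)(2) = -63
A_3→A_4: (14)(-7) − (14)(7) = -196
A_4→A_5: (14)(-2) − (-8)(-7) = -84
A_5→A_1: (-8)(1) − (-7)(-2) = -22
Σ = -374
Area = |Σ|/2 = 187.

187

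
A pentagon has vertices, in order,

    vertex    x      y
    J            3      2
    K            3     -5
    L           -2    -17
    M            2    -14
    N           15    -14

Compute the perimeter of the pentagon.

58

|JK| = √((0)² + (-7)²) = √49 = 7
|KL| = √((-5)² + (-12)²) = √169 = 13
|LM| = √((4)² + (3)²) = √25 = 5
|MN| = √((13)² + (0)²) = √169 = 13
|NJ| = √((-12)² + (16)²) = √400 = 20
Perimeter = 7 + 13 + 5 + 13 + 20 = 58.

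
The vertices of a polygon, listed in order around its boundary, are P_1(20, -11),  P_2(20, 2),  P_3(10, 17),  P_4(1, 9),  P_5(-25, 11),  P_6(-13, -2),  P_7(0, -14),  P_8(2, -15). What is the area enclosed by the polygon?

Apply the shoelace formula: 2A = Σ (x_i·y_{i+1} − x_{i+1}·y_i), indices taken mod 8.
Cross-terms: 260, 320, 73, 236, 193, 182, 28, 278  ⇒  Σ = 1570
Area = |Σ|/2 = 785.

785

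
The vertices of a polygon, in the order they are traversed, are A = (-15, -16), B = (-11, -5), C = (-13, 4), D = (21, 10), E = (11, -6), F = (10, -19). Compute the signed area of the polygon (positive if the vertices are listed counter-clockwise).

-627

Cross-terms: -101, -109, -214, -236, -149, -445  ⇒  Σ = -1254
Signed area = Σ/2 = -627 (negative ⇒ clockwise traversal).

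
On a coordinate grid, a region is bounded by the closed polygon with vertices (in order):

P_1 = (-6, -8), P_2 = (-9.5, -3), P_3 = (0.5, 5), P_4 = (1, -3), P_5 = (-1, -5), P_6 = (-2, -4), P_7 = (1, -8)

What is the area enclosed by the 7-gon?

Cross-terms: -58, -46, -6.5, -8, -6, 20, -56  ⇒  Σ = -160.5
Area = |Σ|/2 = 80.25.

80.25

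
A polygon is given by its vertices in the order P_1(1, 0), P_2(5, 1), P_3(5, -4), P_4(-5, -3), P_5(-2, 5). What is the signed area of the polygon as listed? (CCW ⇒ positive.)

P_1→P_2: (1)(1) − (5)(0) = 1
P_2→P_3: (5)(-4) − (5)(1) = -25
P_3→P_4: (5)(-3) − (-5)(-4) = -35
P_4→P_5: (-5)(5) − (-2)(-3) = -31
P_5→P_1: (-2)(0) − (1)(5) = -5
Σ = -95
Signed area = Σ/2 = -47.5 (negative ⇒ clockwise traversal).

-47.5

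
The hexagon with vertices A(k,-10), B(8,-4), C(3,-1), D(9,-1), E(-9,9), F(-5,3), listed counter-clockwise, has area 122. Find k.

Write out the shoelace sum; only the two edges meeting at A involve k:
2·Area = [((-5)·(-10) − k·3) + (k·(-4) − 8·(-10))] + 100
       = -7·k + 230 = 244
⇒ k = -2.

-2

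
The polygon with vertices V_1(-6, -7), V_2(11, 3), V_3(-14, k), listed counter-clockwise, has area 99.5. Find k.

The doubled signed area Σ (x_i y_{i+1} − x_{i+1} y_i) is linear in k.
With k=0 it equals 199; the coefficient of k is 17 (from the two edges through V_3).
So 17·k + 199 = 2·99.5 = 199 ⇒ k = 0.

0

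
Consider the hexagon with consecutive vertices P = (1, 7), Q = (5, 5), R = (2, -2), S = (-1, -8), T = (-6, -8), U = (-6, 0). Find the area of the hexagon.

Apply the shoelace formula: 2A = Σ (x_i·y_{i+1} − x_{i+1}·y_i), indices taken mod 6.
Cross-terms: -30, -20, -18, -40, -48, -42  ⇒  Σ = -198
Area = |Σ|/2 = 99.

99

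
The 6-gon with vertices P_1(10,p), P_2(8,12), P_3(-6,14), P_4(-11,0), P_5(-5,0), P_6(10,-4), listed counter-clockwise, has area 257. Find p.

-2

Write out the shoelace sum; only the two edges meeting at P_1 involve p:
2·Area = [(10·p − 10·(-4)) + (10·12 − 8·p)] + 358
       = 2·p + 518 = 514
⇒ p = -2.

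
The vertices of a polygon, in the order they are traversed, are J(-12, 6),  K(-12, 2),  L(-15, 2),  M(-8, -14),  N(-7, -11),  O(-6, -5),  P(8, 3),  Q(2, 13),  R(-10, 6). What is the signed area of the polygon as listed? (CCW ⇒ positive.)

256.5

J→K: (-12)(2) − (-12)(6) = 48
K→L: (-12)(2) − (-15)(2) = 6
L→M: (-15)(-14) − (-8)(2) = 226
M→N: (-8)(-11) − (-7)(-14) = -10
N→O: (-7)(-5) − (-6)(-11) = -31
O→P: (-6)(3) − (8)(-5) = 22
P→Q: (8)(13) − (2)(3) = 98
Q→R: (2)(6) − (-10)(13) = 142
R→J: (-10)(6) − (-12)(6) = 12
Σ = 513
Signed area = Σ/2 = 256.5 (positive ⇒ counter-clockwise traversal).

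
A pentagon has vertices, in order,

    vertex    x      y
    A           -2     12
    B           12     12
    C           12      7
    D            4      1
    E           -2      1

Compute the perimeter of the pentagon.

|AB| = √((14)² + (0)²) = √196 = 14
|BC| = √((0)² + (-5)²) = √25 = 5
|CD| = √((-8)² + (-6)²) = √100 = 10
|DE| = √((-6)² + (0)²) = √36 = 6
|EA| = √((0)² + (11)²) = √121 = 11
Perimeter = 14 + 5 + 10 + 6 + 11 = 46.

46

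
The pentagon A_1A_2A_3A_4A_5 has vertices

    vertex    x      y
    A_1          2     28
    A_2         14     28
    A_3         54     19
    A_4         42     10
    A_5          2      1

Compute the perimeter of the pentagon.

|A_1A_2| = √((12)² + (0)²) = √144 = 12
|A_2A_3| = √((40)² + (-9)²) = √1681 = 41
|A_3A_4| = √((-12)² + (-9)²) = √225 = 15
|A_4A_5| = √((-40)² + (-9)²) = √1681 = 41
|A_5A_1| = √((0)² + (27)²) = √729 = 27
Perimeter = 12 + 41 + 15 + 41 + 27 = 136.

136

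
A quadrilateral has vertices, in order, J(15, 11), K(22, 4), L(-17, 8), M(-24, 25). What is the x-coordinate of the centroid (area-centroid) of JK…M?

Apply the shoelace formula. First the cross-terms c_i = x_i·y_{i+1} − x_{i+1}·y_i:
  -182, 244, -233, -639  ⇒  2A = -810, A = -405.
Then Σ (x_i + x_{i+1})·c_i = 9790, so x̄ = 9790 / (6·(-405)) = -979/243.

-979/243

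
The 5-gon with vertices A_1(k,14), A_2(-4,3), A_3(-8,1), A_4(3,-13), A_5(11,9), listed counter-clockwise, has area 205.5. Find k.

The doubled signed area Σ (x_i y_{i+1} − x_{i+1} y_i) is linear in k.
With k=0 it equals 501; the coefficient of k is -6 (from the two edges through A_1).
So -6·k + 501 = 2·205.5 = 411 ⇒ k = 15.

15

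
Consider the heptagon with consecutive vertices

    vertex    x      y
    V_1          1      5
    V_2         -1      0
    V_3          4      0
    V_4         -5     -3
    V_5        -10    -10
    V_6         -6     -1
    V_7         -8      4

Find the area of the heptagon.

Apply the shoelace formula: 2A = Σ (x_i·y_{i+1} − x_{i+1}·y_i), indices taken mod 7.
Σ = (5) + (0) + (-12) + (20) + (-50) + (-32) + (-44) = -113
Area = |Σ|/2 = 56.5.

56.5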